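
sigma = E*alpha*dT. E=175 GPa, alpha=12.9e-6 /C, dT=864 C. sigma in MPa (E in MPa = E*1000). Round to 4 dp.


sigma = 175*1000 * 12.9e-6 * 864 = 1950.48 MPa


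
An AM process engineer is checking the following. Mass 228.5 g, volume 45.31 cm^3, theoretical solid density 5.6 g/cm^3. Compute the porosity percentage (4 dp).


rho_part = 228.5 / 45.31 = 5.04303686 g/cm^3
Porosity = (1 - 5.04303686/5.6)*100 = 9.9458 %


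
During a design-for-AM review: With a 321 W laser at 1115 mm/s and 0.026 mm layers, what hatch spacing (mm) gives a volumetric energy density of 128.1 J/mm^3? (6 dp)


h = 321 / (128.1*1115*0.026) = 0.086439 mm


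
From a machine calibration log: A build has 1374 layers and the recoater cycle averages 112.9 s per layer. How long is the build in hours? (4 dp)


t = 1374 * 112.9 / 3600 = 43.0902 hrs


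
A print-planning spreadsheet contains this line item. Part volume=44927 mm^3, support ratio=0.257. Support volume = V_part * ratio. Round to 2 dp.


V_support = 44927 * 0.257 = 11546.24 mm^3


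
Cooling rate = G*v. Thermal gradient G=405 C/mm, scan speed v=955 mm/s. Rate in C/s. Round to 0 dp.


CR = 405 * 955 = 386775 C/s


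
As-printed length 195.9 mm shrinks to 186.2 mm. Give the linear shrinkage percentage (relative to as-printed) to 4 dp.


Shrinkage = ((195.9-186.2)/195.9)*100 = 4.9515 %


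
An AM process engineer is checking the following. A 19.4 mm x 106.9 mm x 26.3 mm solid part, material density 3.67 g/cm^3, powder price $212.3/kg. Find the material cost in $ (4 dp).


V = 19.4 * 106.9 * 26.3 = 54542.518 mm^3 = 54.542518 cm^3
Mass = 54.542518 * 3.67 / 1000 = 0.20017104 kg
Cost = 0.20017104 * 212.3 = 42.4963 $


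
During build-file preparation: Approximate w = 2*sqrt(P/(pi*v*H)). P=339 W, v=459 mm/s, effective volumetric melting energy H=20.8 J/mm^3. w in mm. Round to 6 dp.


w = 2*sqrt(339/(pi*459*20.8)) = 0.212626 mm


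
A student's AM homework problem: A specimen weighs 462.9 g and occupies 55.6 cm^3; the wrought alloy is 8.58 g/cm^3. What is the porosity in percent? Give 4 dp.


rho_part = 462.9 / 55.6 = 8.32553957 g/cm^3
Porosity = (1 - 8.32553957/8.58)*100 = 2.9657 %


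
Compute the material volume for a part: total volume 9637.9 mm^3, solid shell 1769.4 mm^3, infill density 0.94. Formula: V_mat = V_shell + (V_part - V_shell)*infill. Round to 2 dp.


V_infill = (9637.9 - 1769.4) * 0.94 = 7396.39
V_total = 1769.4 + 7396.39 = 9165.79 mm^3


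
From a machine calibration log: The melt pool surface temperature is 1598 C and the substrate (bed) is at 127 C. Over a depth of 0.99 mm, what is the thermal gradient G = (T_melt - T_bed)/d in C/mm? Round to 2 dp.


G = (1598-127)/0.99 = 1485.86 C/mm


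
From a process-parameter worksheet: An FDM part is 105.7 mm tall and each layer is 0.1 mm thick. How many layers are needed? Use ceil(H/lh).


Layers = ceil(105.7/0.1) = 1057


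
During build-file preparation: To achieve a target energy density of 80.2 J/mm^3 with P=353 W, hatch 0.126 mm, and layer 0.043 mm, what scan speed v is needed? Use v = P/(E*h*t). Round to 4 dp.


v = 353 / (80.2*0.126*0.043) = 812.384 mm/s


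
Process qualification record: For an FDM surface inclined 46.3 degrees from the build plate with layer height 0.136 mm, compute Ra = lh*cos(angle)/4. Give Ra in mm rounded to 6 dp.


Ra = 0.136 * cos(46.3) / 4 = 0.02349 mm


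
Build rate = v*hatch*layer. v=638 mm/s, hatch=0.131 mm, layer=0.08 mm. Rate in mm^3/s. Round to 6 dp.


Rate = 638 * 0.131 * 0.08 = 6.68624 mm^3/s


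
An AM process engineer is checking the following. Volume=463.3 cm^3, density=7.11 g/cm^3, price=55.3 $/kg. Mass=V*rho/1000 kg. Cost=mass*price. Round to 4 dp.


Mass = 463.3*7.11/1000 = 3.294063 kg
Cost = 3.294063 * 55.3 = 182.1617 $


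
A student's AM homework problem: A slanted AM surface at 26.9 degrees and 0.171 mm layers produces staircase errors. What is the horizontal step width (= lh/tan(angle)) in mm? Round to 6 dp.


step = 0.171 / tan(26.9) = 0.337059 mm


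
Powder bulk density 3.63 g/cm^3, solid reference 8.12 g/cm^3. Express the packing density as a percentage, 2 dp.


Packing = (3.63/8.12)*100 = 44.7 %


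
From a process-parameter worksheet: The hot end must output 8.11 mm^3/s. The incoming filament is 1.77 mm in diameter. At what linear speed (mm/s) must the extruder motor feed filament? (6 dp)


A = pi*(1.77/2)^2 = 2.460574
v = 8.11 / 2.460574 = 3.295979 mm/s


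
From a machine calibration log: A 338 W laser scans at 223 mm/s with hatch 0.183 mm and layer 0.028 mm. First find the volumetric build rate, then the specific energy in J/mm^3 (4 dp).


Build rate = 223 * 0.183 * 0.028 = 1.142652 mm^3/s
SE = 338 / 1.142652 = 295.8031 J/mm^3


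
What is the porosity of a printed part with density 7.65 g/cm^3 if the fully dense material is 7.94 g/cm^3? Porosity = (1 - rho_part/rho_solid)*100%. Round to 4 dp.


Porosity = (1-7.65/7.94)*100 = 3.6524 %


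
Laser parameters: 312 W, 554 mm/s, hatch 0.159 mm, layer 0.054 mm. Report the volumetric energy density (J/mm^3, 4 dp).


E = 312 / (554*0.159*0.054) = 65.5925 J/mm^3


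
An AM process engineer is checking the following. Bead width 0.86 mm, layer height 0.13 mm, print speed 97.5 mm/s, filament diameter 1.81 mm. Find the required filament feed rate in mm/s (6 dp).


Q = 0.86 * 0.13 * 97.5 = 10.9005 mm^3/s
A_fil = pi*(1.81/2)^2 = 2.57304292 mm^2
v_feed = 10.9005 / 2.57304292 = 4.236424 mm/s


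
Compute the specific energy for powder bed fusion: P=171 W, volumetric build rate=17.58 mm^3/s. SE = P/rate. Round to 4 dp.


SE = 171 / 17.58 = 9.727 J/mm^3


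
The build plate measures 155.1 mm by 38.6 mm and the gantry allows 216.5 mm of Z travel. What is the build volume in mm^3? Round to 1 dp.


V = 155.1 * 38.6 * 216.5 = 1296155.2 mm^3


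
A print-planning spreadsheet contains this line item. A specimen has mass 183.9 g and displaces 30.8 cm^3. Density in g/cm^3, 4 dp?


rho = 183.9 / 30.8 = 5.9708 g/cm^3


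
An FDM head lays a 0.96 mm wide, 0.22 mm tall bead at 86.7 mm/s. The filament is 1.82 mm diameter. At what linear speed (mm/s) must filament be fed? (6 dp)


Q = 0.96 * 0.22 * 86.7 = 18.31104 mm^3/s
A_fil = pi*(1.82/2)^2 = 2.60155288 mm^2
v_feed = 18.31104 / 2.60155288 = 7.038504 mm/s


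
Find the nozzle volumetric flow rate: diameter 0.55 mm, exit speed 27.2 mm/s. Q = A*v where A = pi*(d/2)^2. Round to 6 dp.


A = pi*(0.55/2)^2 = 0.23758294 mm^2
Q = 0.23758294 * 27.2 = 6.462256 mm^3/s


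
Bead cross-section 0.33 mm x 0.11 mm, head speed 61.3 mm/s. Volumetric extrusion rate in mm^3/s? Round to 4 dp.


Rate = 0.33 * 0.11 * 61.3 = 2.2252 mm^3/s


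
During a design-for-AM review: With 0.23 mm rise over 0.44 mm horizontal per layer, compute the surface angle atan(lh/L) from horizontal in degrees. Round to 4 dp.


angle = atan(0.23/0.44) = 27.5973 degrees


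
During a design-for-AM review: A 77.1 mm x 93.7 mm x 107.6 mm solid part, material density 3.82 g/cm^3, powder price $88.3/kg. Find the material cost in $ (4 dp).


V = 77.1 * 93.7 * 107.6 = 777331.452 mm^3 = 777.331452 cm^3
Mass = 777.331452 * 3.82 / 1000 = 2.96940615 kg
Cost = 2.96940615 * 88.3 = 262.1986 $


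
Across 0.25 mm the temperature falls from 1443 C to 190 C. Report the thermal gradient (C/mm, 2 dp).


G = (1443-190)/0.25 = 5012.0 C/mm


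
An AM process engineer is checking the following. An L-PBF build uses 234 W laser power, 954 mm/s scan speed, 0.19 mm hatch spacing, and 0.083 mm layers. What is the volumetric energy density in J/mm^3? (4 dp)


E = 234 / (954*0.19*0.083) = 15.5538 J/mm^3


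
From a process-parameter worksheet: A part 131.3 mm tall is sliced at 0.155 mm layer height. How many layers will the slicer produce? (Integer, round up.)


Layers = ceil(131.3/0.155) = 848


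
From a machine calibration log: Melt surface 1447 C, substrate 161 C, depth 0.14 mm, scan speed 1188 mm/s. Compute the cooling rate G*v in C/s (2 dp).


G = (1447-161)/0.14 = 9185.71428571 C/mm
CR = 9185.71428571 * 1188 = 10912628.57 C/s


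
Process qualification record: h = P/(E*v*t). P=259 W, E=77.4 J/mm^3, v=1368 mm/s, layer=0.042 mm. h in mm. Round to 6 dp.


h = 259 / (77.4*1368*0.042) = 0.05824 mm


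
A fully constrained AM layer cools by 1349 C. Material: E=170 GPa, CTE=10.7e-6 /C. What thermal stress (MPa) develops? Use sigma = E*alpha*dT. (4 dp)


sigma = 170*1000 * 10.7e-6 * 1349 = 2453.831 MPa


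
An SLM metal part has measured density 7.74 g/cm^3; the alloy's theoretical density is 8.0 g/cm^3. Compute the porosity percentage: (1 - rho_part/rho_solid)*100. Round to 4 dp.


Porosity = (1-7.74/8.0)*100 = 3.25 %


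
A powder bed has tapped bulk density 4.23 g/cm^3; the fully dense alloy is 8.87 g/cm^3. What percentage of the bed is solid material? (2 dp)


Packing = (4.23/8.87)*100 = 47.69 %


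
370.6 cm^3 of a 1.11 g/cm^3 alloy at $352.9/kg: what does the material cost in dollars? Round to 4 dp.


Mass = 370.6*1.11/1000 = 0.411366 kg
Cost = 0.411366 * 352.9 = 145.1711 $


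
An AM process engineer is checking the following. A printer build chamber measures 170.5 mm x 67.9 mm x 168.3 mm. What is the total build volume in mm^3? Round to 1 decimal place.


V = 170.5 * 67.9 * 168.3 = 1948400.7 mm^3


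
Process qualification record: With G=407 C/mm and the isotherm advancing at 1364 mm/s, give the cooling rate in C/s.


CR = 407 * 1364 = 555148 C/s


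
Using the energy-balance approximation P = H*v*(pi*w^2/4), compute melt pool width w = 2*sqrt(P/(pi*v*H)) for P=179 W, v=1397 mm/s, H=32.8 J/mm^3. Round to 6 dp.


w = 2*sqrt(179/(pi*1397*32.8)) = 0.070526 mm


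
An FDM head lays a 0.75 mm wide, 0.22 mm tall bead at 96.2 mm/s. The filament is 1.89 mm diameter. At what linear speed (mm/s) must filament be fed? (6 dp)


Q = 0.75 * 0.22 * 96.2 = 15.873 mm^3/s
A_fil = pi*(1.89/2)^2 = 2.80552078 mm^2
v_feed = 15.873 / 2.80552078 = 5.657773 mm/s


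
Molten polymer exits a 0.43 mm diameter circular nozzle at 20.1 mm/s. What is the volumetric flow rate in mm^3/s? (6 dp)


A = pi*(0.43/2)^2 = 0.14522012 mm^2
Q = 0.14522012 * 20.1 = 2.918924 mm^3/s


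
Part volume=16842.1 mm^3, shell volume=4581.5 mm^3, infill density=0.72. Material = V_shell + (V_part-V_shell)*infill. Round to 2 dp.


V_infill = (16842.1 - 4581.5) * 0.72 = 8827.63
V_total = 4581.5 + 8827.63 = 13409.13 mm^3


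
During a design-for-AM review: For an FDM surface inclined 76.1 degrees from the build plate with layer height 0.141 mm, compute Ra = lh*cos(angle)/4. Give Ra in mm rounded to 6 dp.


Ra = 0.141 * cos(76.1) / 4 = 0.008468 mm


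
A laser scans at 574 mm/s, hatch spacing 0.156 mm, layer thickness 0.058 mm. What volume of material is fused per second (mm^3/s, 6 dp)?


Rate = 574 * 0.156 * 0.058 = 5.193552 mm^3/s


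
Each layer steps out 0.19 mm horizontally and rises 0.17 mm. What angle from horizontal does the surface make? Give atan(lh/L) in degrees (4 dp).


angle = atan(0.17/0.19) = 41.8202 degrees


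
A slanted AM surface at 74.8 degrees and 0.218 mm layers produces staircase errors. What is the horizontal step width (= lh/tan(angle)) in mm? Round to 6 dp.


step = 0.218 / tan(74.8) = 0.059229 mm


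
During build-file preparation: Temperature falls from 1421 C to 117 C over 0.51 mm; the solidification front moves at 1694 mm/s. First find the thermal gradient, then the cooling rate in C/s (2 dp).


G = (1421-117)/0.51 = 2556.8627451 C/mm
CR = 2556.8627451 * 1694 = 4331325.49 C/s


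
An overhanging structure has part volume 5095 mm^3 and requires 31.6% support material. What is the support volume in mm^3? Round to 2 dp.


V_support = 5095 * 0.316 = 1610.02 mm^3


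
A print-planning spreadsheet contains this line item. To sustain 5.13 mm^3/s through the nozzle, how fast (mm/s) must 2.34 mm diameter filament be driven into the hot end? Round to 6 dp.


A = pi*(2.34/2)^2 = 4.300526
v = 5.13 / 4.300526 = 1.192877 mm/s


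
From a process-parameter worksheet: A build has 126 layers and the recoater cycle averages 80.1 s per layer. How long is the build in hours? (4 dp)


t = 126 * 80.1 / 3600 = 2.8035 hrs


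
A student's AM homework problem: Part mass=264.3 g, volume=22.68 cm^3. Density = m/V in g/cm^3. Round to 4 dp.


rho = 264.3 / 22.68 = 11.6534 g/cm^3


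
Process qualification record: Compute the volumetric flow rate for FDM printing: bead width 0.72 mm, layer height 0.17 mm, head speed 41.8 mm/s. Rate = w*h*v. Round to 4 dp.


Rate = 0.72 * 0.17 * 41.8 = 5.1163 mm^3/s


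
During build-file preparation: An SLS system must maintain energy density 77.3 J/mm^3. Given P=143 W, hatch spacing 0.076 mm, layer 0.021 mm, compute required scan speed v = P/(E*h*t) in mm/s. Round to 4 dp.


v = 143 / (77.3*0.076*0.021) = 1159.1073 mm/s


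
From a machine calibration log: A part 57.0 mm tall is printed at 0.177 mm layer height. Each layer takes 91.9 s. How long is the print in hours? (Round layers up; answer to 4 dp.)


Layers = ceil(57.0/0.177) = 323
t = 323 * 91.9 / 3600 = 8.2455 hrs


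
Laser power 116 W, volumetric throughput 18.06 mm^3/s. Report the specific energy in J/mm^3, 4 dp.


SE = 116 / 18.06 = 6.423 J/mm^3


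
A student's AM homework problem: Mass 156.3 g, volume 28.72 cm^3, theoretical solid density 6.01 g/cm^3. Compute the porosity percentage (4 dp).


rho_part = 156.3 / 28.72 = 5.44220056 g/cm^3
Porosity = (1 - 5.44220056/6.01)*100 = 9.4476 %


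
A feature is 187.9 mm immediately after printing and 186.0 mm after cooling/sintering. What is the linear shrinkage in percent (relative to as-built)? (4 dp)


Shrinkage = ((187.9-186.0)/187.9)*100 = 1.0112 %


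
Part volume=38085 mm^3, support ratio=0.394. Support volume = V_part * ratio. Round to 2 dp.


V_support = 38085 * 0.394 = 15005.49 mm^3


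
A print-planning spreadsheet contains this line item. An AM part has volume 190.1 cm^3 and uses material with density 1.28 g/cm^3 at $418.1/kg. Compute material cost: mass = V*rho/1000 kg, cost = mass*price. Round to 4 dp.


Mass = 190.1*1.28/1000 = 0.243328 kg
Cost = 0.243328 * 418.1 = 101.7354 $


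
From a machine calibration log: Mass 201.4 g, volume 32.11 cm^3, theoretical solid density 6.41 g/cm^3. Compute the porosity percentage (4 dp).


rho_part = 201.4 / 32.11 = 6.27218935 g/cm^3
Porosity = (1 - 6.27218935/6.41)*100 = 2.1499 %


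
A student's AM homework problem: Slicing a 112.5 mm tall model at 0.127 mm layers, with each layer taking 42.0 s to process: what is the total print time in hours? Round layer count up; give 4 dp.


Layers = ceil(112.5/0.127) = 886
t = 886 * 42.0 / 3600 = 10.3367 hrs


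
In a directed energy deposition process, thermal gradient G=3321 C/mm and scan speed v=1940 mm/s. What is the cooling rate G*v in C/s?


CR = 3321 * 1940 = 6442740 C/s


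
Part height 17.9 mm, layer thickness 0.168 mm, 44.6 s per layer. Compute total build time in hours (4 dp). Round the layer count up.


Layers = ceil(17.9/0.168) = 107
t = 107 * 44.6 / 3600 = 1.3256 hrs


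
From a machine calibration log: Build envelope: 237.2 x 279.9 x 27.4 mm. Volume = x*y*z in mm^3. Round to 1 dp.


V = 237.2 * 279.9 * 27.4 = 1819148.5 mm^3


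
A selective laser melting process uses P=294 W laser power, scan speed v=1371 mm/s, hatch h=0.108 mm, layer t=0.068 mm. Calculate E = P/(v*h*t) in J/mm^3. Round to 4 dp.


E = 294 / (1371*0.108*0.068) = 29.1996 J/mm^3


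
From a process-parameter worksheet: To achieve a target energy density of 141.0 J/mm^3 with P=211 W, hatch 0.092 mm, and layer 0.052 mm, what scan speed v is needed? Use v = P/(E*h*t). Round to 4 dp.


v = 211 / (141.0*0.092*0.052) = 312.8039 mm/s


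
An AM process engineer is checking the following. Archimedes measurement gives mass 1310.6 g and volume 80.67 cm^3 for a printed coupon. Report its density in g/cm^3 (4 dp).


rho = 1310.6 / 80.67 = 16.2464 g/cm^3


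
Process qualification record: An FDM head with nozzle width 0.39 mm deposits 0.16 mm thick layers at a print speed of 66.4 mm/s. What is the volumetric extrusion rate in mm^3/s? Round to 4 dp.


Rate = 0.39 * 0.16 * 66.4 = 4.1434 mm^3/s


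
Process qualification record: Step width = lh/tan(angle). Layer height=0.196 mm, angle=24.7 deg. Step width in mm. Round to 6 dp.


step = 0.196 / tan(24.7) = 0.426135 mm


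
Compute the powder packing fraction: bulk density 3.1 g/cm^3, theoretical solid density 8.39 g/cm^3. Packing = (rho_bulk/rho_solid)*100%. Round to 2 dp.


Packing = (3.1/8.39)*100 = 36.95 %


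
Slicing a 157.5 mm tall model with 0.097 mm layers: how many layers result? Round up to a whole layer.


Layers = ceil(157.5/0.097) = 1624


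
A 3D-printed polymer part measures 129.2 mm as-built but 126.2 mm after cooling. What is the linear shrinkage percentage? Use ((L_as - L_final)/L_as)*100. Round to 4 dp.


Shrinkage = ((129.2-126.2)/129.2)*100 = 2.322 %


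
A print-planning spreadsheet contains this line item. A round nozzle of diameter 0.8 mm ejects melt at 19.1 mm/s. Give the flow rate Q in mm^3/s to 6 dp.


A = pi*(0.8/2)^2 = 0.50265482 mm^2
Q = 0.50265482 * 19.1 = 9.600707 mm^3/s


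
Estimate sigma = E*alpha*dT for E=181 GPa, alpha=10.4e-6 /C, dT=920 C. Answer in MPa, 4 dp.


sigma = 181*1000 * 10.4e-6 * 920 = 1731.808 MPa


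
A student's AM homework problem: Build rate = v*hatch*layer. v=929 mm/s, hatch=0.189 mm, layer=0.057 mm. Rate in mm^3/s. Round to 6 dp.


Rate = 929 * 0.189 * 0.057 = 10.008117 mm^3/s


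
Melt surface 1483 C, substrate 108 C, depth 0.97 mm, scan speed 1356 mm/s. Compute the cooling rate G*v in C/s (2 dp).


G = (1483-108)/0.97 = 1417.5257732 C/mm
CR = 1417.5257732 * 1356 = 1922164.95 C/s


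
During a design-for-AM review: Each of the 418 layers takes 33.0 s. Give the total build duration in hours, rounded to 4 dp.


t = 418 * 33.0 / 3600 = 3.8317 hrs


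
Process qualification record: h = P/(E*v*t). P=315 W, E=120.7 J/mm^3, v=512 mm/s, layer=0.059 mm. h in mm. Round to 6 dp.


h = 315 / (120.7*512*0.059) = 0.086394 mm


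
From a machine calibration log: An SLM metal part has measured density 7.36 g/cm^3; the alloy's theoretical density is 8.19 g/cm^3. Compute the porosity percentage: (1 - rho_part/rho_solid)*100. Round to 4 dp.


Porosity = (1-7.36/8.19)*100 = 10.1343 %


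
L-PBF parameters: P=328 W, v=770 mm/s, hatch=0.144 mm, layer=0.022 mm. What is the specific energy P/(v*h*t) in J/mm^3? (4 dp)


Build rate = 770 * 0.144 * 0.022 = 2.43936 mm^3/s
SE = 328 / 2.43936 = 134.4615 J/mm^3


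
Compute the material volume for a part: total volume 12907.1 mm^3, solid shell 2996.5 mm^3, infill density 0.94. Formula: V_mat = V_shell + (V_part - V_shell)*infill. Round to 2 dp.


V_infill = (12907.1 - 2996.5) * 0.94 = 9315.96
V_total = 2996.5 + 9315.96 = 12312.46 mm^3


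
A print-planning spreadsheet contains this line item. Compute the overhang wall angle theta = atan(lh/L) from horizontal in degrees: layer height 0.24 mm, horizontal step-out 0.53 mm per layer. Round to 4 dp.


angle = atan(0.24/0.53) = 24.3625 degrees


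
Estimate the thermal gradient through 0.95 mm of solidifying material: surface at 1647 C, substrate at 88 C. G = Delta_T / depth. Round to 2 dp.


G = (1647-88)/0.95 = 1641.05 C/mm


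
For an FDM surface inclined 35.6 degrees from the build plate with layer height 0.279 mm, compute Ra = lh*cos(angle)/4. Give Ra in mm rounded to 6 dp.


Ra = 0.279 * cos(35.6) / 4 = 0.056714 mm


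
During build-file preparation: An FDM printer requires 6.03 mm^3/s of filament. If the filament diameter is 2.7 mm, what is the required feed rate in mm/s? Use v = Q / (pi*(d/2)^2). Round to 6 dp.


A = pi*(2.7/2)^2 = 5.725553
v = 6.03 / 5.725553 = 1.053173 mm/s


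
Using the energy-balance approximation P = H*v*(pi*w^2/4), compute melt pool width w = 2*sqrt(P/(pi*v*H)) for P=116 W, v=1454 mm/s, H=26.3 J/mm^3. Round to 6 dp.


w = 2*sqrt(116/(pi*1454*26.3)) = 0.062148 mm


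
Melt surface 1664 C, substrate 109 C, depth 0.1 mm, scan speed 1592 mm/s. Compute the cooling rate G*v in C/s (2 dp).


G = (1664-109)/0.1 = 15550.0 C/mm
CR = 15550.0 * 1592 = 24755600.0 C/s


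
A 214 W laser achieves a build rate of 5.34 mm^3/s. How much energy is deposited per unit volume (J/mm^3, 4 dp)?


SE = 214 / 5.34 = 40.0749 J/mm^3


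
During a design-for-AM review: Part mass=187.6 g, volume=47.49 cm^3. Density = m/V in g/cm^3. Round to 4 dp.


rho = 187.6 / 47.49 = 3.9503 g/cm^3


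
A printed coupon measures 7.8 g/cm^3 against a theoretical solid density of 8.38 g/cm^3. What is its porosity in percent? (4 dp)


Porosity = (1-7.8/8.38)*100 = 6.9212 %


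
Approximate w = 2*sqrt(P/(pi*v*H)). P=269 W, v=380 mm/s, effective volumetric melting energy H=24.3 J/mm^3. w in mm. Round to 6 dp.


w = 2*sqrt(269/(pi*380*24.3)) = 0.192591 mm


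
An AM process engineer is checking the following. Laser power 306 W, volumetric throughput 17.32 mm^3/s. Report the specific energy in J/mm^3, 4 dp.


SE = 306 / 17.32 = 17.6674 J/mm^3


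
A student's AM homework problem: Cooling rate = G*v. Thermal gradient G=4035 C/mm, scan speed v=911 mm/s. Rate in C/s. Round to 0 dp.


CR = 4035 * 911 = 3675885 C/s


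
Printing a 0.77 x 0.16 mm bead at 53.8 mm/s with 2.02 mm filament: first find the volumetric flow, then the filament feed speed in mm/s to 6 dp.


Q = 0.77 * 0.16 * 53.8 = 6.62816 mm^3/s
A_fil = pi*(2.02/2)^2 = 3.20473867 mm^2
v_feed = 6.62816 / 3.20473867 = 2.068237 mm/s


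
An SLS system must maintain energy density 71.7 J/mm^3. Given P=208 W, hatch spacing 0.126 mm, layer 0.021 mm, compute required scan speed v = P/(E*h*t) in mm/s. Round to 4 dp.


v = 208 / (71.7*0.126*0.021) = 1096.3629 mm/s


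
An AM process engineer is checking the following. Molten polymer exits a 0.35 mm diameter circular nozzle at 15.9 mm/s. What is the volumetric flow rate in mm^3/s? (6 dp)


A = pi*(0.35/2)^2 = 0.09621128 mm^2
Q = 0.09621128 * 15.9 = 1.529759 mm^3/s


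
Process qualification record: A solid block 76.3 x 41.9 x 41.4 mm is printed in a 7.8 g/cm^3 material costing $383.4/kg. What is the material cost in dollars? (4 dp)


V = 76.3 * 41.9 * 41.4 = 132354.558 mm^3 = 132.354558 cm^3
Mass = 132.354558 * 7.8 / 1000 = 1.03236555 kg
Cost = 1.03236555 * 383.4 = 395.809 $


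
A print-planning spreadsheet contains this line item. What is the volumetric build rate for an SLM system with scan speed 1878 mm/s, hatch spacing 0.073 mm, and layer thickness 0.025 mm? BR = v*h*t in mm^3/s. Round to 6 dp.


Rate = 1878 * 0.073 * 0.025 = 3.42735 mm^3/s


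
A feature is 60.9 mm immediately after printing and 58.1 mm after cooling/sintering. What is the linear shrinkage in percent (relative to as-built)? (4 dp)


Shrinkage = ((60.9-58.1)/60.9)*100 = 4.5977 %


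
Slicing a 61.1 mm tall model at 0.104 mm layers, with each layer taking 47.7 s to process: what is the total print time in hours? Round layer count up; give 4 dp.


Layers = ceil(61.1/0.104) = 588
t = 588 * 47.7 / 3600 = 7.791 hrs


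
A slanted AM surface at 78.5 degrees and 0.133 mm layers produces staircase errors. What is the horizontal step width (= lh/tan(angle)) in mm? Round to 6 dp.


step = 0.133 / tan(78.5) = 0.027059 mm


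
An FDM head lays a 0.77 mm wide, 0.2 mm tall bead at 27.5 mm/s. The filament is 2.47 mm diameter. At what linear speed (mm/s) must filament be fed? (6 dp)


Q = 0.77 * 0.2 * 27.5 = 4.235 mm^3/s
A_fil = pi*(2.47/2)^2 = 4.79163566 mm^2
v_feed = 4.235 / 4.79163566 = 0.883832 mm/s


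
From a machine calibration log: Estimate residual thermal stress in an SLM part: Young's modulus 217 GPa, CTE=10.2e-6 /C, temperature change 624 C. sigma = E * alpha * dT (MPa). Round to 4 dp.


sigma = 217*1000 * 10.2e-6 * 624 = 1381.1616 MPa


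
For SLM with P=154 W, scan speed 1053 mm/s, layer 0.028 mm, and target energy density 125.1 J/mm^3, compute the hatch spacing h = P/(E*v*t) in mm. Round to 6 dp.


h = 154 / (125.1*1053*0.028) = 0.041752 mm


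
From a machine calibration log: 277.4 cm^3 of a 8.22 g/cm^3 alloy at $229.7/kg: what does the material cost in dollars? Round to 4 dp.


Mass = 277.4*8.22/1000 = 2.280228 kg
Cost = 2.280228 * 229.7 = 523.7684 $


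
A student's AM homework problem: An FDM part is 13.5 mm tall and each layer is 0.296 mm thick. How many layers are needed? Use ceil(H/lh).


Layers = ceil(13.5/0.296) = 46


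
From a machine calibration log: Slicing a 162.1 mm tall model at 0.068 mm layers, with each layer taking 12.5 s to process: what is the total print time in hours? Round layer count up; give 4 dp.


Layers = ceil(162.1/0.068) = 2384
t = 2384 * 12.5 / 3600 = 8.2778 hrs


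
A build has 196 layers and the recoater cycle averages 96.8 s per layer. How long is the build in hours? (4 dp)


t = 196 * 96.8 / 3600 = 5.2702 hrs


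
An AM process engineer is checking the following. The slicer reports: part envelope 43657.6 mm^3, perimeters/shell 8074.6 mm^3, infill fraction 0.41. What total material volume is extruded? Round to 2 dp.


V_infill = (43657.6 - 8074.6) * 0.41 = 14589.03
V_total = 8074.6 + 14589.03 = 22663.63 mm^3


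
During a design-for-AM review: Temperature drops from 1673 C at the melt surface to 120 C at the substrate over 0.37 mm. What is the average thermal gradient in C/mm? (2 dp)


G = (1673-120)/0.37 = 4197.3 C/mm


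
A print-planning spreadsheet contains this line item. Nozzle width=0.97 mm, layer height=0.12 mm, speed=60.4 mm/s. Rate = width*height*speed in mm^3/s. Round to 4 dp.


Rate = 0.97 * 0.12 * 60.4 = 7.0306 mm^3/s


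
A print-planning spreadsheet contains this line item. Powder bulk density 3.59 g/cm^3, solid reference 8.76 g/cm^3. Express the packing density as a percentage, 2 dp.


Packing = (3.59/8.76)*100 = 40.98 %


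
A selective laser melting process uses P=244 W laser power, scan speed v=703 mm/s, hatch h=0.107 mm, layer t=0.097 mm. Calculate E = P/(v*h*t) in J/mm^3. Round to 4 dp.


E = 244 / (703*0.107*0.097) = 33.441 J/mm^3


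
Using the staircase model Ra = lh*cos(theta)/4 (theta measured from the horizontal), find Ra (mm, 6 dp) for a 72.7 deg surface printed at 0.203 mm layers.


Ra = 0.203 * cos(72.7) / 4 = 0.015092 mm


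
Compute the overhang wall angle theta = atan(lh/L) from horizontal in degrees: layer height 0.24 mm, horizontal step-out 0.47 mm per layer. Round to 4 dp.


angle = atan(0.24/0.47) = 27.0506 degrees


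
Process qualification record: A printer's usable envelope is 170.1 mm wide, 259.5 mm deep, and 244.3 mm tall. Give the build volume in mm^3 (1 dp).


V = 170.1 * 259.5 * 244.3 = 10783634.1 mm^3


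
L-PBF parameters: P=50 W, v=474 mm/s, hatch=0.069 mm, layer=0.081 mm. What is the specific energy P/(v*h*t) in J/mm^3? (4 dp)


Build rate = 474 * 0.069 * 0.081 = 2.649186 mm^3/s
SE = 50 / 2.649186 = 18.8737 J/mm^3


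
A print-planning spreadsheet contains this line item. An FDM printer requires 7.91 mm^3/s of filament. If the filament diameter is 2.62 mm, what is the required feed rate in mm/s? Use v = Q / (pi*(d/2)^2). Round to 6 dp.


A = pi*(2.62/2)^2 = 5.391287
v = 7.91 / 5.391287 = 1.467182 mm/s


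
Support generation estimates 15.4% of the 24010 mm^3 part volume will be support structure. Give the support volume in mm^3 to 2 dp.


V_support = 24010 * 0.154 = 3697.54 mm^3


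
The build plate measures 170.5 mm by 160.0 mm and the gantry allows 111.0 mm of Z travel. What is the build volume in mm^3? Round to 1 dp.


V = 170.5 * 160.0 * 111.0 = 3028080.0 mm^3


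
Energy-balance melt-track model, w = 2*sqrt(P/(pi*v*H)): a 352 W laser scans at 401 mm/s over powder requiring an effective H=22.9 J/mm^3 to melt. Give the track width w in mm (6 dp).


w = 2*sqrt(352/(pi*401*22.9)) = 0.220921 mm


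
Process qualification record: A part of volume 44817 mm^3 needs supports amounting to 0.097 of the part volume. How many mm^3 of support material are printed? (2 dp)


V_support = 44817 * 0.097 = 4347.25 mm^3


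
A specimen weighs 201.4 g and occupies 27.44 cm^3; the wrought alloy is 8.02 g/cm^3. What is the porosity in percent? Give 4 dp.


rho_part = 201.4 / 27.44 = 7.33965015 g/cm^3
Porosity = (1 - 7.33965015/8.02)*100 = 8.4832 %


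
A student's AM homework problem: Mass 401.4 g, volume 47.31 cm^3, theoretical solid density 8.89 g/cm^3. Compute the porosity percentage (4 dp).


rho_part = 401.4 / 47.31 = 8.48446417 g/cm^3
Porosity = (1 - 8.48446417/8.89)*100 = 4.5617 %


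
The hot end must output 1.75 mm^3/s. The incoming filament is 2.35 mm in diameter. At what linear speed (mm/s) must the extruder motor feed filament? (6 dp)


A = pi*(2.35/2)^2 = 4.337361
v = 1.75 / 4.337361 = 0.403471 mm/s


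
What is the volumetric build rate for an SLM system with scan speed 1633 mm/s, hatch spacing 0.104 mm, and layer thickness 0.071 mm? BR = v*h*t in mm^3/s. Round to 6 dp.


Rate = 1633 * 0.104 * 0.071 = 12.058072 mm^3/s


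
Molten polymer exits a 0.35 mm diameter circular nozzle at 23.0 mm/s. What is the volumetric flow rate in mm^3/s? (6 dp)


A = pi*(0.35/2)^2 = 0.09621128 mm^2
Q = 0.09621128 * 23.0 = 2.212859 mm^3/s


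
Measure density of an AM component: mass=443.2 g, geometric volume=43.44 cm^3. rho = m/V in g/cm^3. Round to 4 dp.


rho = 443.2 / 43.44 = 10.2026 g/cm^3


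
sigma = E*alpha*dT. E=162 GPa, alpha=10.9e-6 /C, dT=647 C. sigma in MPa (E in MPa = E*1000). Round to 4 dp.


sigma = 162*1000 * 10.9e-6 * 647 = 1142.4726 MPa


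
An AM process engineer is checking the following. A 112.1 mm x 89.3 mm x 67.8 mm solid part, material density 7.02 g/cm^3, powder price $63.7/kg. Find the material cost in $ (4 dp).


V = 112.1 * 89.3 * 67.8 = 678713.934 mm^3 = 678.713934 cm^3
Mass = 678.713934 * 7.02 / 1000 = 4.76457182 kg
Cost = 4.76457182 * 63.7 = 303.5032 $


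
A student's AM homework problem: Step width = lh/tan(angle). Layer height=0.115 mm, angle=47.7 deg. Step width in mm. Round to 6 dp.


step = 0.115 / tan(47.7) = 0.104642 mm


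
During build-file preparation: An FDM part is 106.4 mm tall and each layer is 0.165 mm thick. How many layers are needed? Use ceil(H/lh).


Layers = ceil(106.4/0.165) = 645


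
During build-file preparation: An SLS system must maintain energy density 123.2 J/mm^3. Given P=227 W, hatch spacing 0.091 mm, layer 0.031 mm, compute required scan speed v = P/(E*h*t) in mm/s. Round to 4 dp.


v = 227 / (123.2*0.091*0.031) = 653.1487 mm/s


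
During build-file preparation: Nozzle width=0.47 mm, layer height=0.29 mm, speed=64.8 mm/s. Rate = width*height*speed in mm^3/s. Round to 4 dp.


Rate = 0.47 * 0.29 * 64.8 = 8.8322 mm^3/s


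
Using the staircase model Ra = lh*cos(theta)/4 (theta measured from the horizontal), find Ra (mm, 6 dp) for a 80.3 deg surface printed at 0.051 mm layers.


Ra = 0.051 * cos(80.3) / 4 = 0.002148 mm


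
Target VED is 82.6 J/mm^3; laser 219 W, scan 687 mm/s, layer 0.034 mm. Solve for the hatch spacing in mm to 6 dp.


h = 219 / (82.6*687*0.034) = 0.113509 mm


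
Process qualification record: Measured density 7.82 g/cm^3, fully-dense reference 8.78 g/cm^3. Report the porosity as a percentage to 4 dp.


Porosity = (1-7.82/8.78)*100 = 10.9339 %


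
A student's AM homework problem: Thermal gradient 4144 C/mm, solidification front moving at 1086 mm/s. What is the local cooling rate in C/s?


CR = 4144 * 1086 = 4500384 C/s


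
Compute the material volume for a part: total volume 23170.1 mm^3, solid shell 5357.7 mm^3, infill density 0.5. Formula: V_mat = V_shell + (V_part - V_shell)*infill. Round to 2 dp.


V_infill = (23170.1 - 5357.7) * 0.5 = 8906.2
V_total = 5357.7 + 8906.2 = 14263.9 mm^3


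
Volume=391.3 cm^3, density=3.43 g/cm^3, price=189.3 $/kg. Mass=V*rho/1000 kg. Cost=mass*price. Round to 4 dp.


Mass = 391.3*3.43/1000 = 1.342159 kg
Cost = 1.342159 * 189.3 = 254.0707 $


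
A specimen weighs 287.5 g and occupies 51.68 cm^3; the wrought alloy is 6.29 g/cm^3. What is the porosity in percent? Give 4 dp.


rho_part = 287.5 / 51.68 = 5.5630805 g/cm^3
Porosity = (1 - 5.5630805/6.29)*100 = 11.5567 %


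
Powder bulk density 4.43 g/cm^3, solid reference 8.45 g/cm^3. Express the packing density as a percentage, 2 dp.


Packing = (4.43/8.45)*100 = 52.43 %


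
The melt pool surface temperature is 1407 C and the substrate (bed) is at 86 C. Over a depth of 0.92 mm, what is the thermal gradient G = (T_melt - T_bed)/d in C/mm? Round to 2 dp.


G = (1407-86)/0.92 = 1435.87 C/mm


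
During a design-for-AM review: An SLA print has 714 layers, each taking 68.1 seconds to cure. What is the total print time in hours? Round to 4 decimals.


t = 714 * 68.1 / 3600 = 13.5065 hrs


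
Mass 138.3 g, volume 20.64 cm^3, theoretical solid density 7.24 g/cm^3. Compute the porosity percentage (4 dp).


rho_part = 138.3 / 20.64 = 6.7005814 g/cm^3
Porosity = (1 - 6.7005814/7.24)*100 = 7.4505 %


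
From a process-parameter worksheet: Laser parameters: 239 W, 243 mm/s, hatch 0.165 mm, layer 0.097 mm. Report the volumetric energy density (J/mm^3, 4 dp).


E = 239 / (243*0.165*0.097) = 61.452 J/mm^3


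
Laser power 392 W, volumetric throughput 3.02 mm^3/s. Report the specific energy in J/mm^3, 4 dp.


SE = 392 / 3.02 = 129.8013 J/mm^3


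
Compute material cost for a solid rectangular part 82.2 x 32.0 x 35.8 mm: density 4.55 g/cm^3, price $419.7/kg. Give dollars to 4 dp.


V = 82.2 * 32.0 * 35.8 = 94168.32 mm^3 = 94.16832 cm^3
Mass = 94.16832 * 4.55 / 1000 = 0.42846586 kg
Cost = 0.42846586 * 419.7 = 179.8271 $


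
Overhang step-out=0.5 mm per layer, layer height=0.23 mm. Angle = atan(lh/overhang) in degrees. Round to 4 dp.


angle = atan(0.23/0.5) = 24.7024 degrees


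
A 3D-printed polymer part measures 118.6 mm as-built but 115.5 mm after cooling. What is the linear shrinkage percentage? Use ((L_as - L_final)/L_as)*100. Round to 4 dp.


Shrinkage = ((118.6-115.5)/118.6)*100 = 2.6138 %


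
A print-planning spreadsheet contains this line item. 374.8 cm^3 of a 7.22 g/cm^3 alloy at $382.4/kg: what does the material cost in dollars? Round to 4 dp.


Mass = 374.8*7.22/1000 = 2.706056 kg
Cost = 2.706056 * 382.4 = 1034.7958 $


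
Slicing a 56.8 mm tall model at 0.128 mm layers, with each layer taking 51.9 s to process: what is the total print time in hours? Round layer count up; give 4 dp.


Layers = ceil(56.8/0.128) = 444
t = 444 * 51.9 / 3600 = 6.401 hrs


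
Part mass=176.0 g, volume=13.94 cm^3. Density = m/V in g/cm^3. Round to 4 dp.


rho = 176.0 / 13.94 = 12.6255 g/cm^3


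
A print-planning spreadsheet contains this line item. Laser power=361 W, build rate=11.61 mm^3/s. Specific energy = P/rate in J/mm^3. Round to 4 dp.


SE = 361 / 11.61 = 31.0939 J/mm^3


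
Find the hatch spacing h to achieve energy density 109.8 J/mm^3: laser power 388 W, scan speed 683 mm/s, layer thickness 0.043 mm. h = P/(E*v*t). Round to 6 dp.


h = 388 / (109.8*683*0.043) = 0.120321 mm


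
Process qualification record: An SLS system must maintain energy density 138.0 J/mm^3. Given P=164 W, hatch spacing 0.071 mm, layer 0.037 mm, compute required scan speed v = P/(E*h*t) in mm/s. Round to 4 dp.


v = 164 / (138.0*0.071*0.037) = 452.3813 mm/s


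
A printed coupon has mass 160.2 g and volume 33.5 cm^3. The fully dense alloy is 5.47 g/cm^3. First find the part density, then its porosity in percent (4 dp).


rho_part = 160.2 / 33.5 = 4.78208955 g/cm^3
Porosity = (1 - 4.78208955/5.47)*100 = 12.5761 %


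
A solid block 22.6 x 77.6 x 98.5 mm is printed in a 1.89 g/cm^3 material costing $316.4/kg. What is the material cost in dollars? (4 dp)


V = 22.6 * 77.6 * 98.5 = 172745.36 mm^3 = 172.74536 cm^3
Mass = 172.74536 * 1.89 / 1000 = 0.32648873 kg
Cost = 0.32648873 * 316.4 = 103.301 $


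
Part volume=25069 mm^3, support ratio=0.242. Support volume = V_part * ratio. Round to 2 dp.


V_support = 25069 * 0.242 = 6066.7 mm^3


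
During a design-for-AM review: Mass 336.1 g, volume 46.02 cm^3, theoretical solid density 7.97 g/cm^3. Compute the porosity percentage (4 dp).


rho_part = 336.1 / 46.02 = 7.30334637 g/cm^3
Porosity = (1 - 7.30334637/7.97)*100 = 8.3645 %


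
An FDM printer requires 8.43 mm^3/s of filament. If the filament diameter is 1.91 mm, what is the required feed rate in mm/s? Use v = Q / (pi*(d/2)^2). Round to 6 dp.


A = pi*(1.91/2)^2 = 2.865211
v = 8.43 / 2.865211 = 2.942192 mm/s


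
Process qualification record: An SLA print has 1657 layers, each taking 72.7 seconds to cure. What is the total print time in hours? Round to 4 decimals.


t = 1657 * 72.7 / 3600 = 33.4622 hrs


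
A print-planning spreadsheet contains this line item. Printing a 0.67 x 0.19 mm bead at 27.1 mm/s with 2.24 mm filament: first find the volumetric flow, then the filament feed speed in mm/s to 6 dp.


Q = 0.67 * 0.19 * 27.1 = 3.44983 mm^3/s
A_fil = pi*(2.24/2)^2 = 3.94081382 mm^2
v_feed = 3.44983 / 3.94081382 = 0.875411 mm/s


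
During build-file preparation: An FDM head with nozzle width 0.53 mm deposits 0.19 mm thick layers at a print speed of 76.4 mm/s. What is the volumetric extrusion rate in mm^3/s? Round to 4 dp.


Rate = 0.53 * 0.19 * 76.4 = 7.6935 mm^3/s


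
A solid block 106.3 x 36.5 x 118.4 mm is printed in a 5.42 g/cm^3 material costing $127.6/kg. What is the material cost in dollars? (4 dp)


V = 106.3 * 36.5 * 118.4 = 459386.08 mm^3 = 459.38608 cm^3
Mass = 459.38608 * 5.42 / 1000 = 2.48987255 kg
Cost = 2.48987255 * 127.6 = 317.7077 $


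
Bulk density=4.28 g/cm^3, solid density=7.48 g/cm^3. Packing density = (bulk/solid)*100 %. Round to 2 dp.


Packing = (4.28/7.48)*100 = 57.22 %


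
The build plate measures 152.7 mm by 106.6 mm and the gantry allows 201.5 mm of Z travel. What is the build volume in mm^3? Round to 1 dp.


V = 152.7 * 106.6 * 201.5 = 3279980.7 mm^3


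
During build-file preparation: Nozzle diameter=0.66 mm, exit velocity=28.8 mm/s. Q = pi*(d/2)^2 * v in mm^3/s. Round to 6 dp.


A = pi*(0.66/2)^2 = 0.34211944 mm^2
Q = 0.34211944 * 28.8 = 9.85304 mm^3/s


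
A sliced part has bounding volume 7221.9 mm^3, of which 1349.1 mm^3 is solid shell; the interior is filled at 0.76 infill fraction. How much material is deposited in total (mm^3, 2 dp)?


V_infill = (7221.9 - 1349.1) * 0.76 = 4463.33
V_total = 1349.1 + 4463.33 = 5812.43 mm^3


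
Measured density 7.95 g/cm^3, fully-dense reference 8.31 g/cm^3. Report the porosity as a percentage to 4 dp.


Porosity = (1-7.95/8.31)*100 = 4.3321 %


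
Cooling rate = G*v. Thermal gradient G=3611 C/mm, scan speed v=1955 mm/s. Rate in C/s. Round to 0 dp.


CR = 3611 * 1955 = 7059505 C/s


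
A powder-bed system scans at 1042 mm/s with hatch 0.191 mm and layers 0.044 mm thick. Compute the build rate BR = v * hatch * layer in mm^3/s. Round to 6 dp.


Rate = 1042 * 0.191 * 0.044 = 8.756968 mm^3/s


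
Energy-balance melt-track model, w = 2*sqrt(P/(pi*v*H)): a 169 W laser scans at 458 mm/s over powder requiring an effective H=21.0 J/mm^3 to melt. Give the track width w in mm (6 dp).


w = 2*sqrt(169/(pi*458*21.0)) = 0.149574 mm


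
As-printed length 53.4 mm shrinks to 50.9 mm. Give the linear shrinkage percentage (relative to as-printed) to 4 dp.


Shrinkage = ((53.4-50.9)/53.4)*100 = 4.6816 %


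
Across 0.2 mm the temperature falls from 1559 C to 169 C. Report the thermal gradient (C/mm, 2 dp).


G = (1559-169)/0.2 = 6950.0 C/mm
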